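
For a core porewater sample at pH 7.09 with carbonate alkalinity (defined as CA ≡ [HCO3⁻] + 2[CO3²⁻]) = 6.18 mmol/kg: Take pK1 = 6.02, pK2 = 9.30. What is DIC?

DIC = 6.66 mmol/kg

CA = [HCO3⁻] + 2[CO3²⁻] = (α₁ + 2α₂)·DIC
At pH 7.09: [H⁺]/K1 = 10^-1.07 = 0.085114, K2/[H⁺] = 10^-2.21 = 0.0061660
α₁ = 1/(1 + 0.085114 + 0.0061660) = 1/1.0913 = 0.9164; α₂ = α₁·K2/[H⁺] = 0.005650
α₁ + 2α₂ = 0.9277
DIC = CA / (α₁ + 2α₂) = 6.18 / 0.9277 = 6.66 mmol/kg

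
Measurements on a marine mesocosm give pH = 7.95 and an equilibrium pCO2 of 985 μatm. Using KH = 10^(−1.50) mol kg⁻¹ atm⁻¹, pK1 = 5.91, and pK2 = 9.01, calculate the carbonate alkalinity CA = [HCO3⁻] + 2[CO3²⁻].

CA = 4.01 mmol/kg

[CO2*] = KH · pCO2 = 10^(−1.50) × 985×10^-6 = 3.115×10^-5 mol/kg
α₀ = 1/(1 + K1/[H⁺] + K1K2/[H⁺]²) = 1/(1 + 10^+2.04 + 10^+0.98) = 0.008320
DIC = [CO2*]/α₀ = 3.115×10^-5 / 0.008320 = 3.744 mmol/kg
CA = (α₁ + 2α₂)·DIC = (0.9122 + 2×0.07945) × 3.744 = 4.01 mmol/kg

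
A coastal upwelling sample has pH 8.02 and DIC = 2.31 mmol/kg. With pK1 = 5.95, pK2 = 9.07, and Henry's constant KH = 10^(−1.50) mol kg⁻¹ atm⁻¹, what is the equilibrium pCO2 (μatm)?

pCO2 = 566 μatm

α₀ = 1 / (1 + K1/[H⁺] + K1K2/[H⁺]²) = 1 / (1 + 10^+2.07 + 10^+1.02)
   = 1 / (1 + 117.49 + 10.471) = 1/128.96 = 0.007754
[CO2*] = α₀ × DIC = 0.007754 × 2.31 = 0.01791 mmol/kg = 17.91 μmol/kg
pCO2 = [CO2*]/KH = 1.791×10^-5 / 3.162×10^-2 = 566 μatm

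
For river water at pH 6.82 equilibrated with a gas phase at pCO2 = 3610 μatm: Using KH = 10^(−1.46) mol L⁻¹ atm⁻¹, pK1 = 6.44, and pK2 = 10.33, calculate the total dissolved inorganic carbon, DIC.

[CO2*] = KH · pCO2 = 10^(−1.46) × 3610×10^-6 = 1.252×10^-4 mol/L
α₀ = 1/(1 + K1/[H⁺] + K1K2/[H⁺]²) = 1/(1 + 10^+0.38 + 10^-3.13) = 0.2942
DIC = [CO2*]/α₀ = 1.252×10^-4 / 0.2942 = 0.426 mmol/L

DIC = 0.426 mmol/L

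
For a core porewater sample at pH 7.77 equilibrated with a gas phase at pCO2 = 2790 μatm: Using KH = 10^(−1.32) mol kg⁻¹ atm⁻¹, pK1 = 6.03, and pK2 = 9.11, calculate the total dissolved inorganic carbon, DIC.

[CO2*] = KH · pCO2 = 10^(−1.32) × 2790×10^-6 = 1.335×10^-4 mol/kg
α₀ = 1/(1 + K1/[H⁺] + K1K2/[H⁺]²) = 1/(1 + 10^+1.74 + 10^+0.40) = 0.01710
DIC = [CO2*]/α₀ = 1.335×10^-4 / 0.01710 = 7.81 mmol/kg

DIC = 7.81 mmol/kg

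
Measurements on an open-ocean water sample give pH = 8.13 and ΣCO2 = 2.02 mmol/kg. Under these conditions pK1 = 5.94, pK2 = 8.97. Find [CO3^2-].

[CO3²⁻] = 0.254 mmol/kg

α₂ = 1 / (1 + [H⁺]/K2 + [H⁺]²/(K1K2)) = 1 / (1 + 10^+0.84 + 10^-1.35)
   = 1 / (1 + 6.9183 + 0.044668) = 1/7.9630 = 0.1256
[CO3²⁻] = α₂ × DIC = 0.1256 × 2.02 = 0.254 mmol/kg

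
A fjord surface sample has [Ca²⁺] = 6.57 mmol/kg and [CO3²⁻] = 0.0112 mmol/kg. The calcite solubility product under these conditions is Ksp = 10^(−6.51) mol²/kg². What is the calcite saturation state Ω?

Ω = 0.238

Ksp = 10^(−6.51) = 3.090×10^-7
Ω = [Ca²⁺][CO3²⁻]/Ksp = (6.57×10^-3)(0.0112×10^-3) / 3.090×10^-7 = 0.238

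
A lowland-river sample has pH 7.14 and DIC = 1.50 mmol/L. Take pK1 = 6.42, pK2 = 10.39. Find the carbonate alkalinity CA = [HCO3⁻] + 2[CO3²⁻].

CA = [HCO3⁻] + 2[CO3²⁻] = (α₁ + 2α₂)·DIC
At pH 7.14: [H⁺]/K1 = 10^-0.72 = 0.19055, K2/[H⁺] = 10^-3.25 = 0.00056234
α₁ = 1/(1 + 0.19055 + 0.00056234) = 1/1.1911 = 0.8396; α₂ = α₁·K2/[H⁺] = 0.0004721
α₁ + 2α₂ = 0.8405
CA = 0.8405 × 1.50 = 1.26 mmol/L

CA = 1.26 mmol/L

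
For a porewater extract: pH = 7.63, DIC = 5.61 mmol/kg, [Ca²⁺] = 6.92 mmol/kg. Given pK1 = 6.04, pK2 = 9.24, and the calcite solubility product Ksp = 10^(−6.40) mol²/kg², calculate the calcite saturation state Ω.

α₂ = 1 / (1 + [H⁺]/K2 + [H⁺]²/(K1K2)) = 1 / (1 + 10^+1.61 + 10^+0.02)
   = 1 / (1 + 40.738 + 1.0471) = 1/42.785 = 0.02337
[CO3²⁻] = α₂ × DIC = 0.02337 × 5.61 = 0.1311 mmol/kg
Ksp = 10^(−6.40) = 3.981×10^-7
Ω = [Ca²⁺][CO3²⁻]/Ksp = (6.92×10^-3)(1.311×10^-4) / 3.981×10^-7 = 2.28

Ω = 2.28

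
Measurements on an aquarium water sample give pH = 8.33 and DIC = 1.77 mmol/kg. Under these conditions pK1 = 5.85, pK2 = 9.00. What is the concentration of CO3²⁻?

[CO3²⁻] = 0.311 mmol/kg

α₂ = 1 / (1 + [H⁺]/K2 + [H⁺]²/(K1K2)) = 1 / (1 + 10^+0.67 + 10^-1.81)
   = 1 / (1 + 4.6774 + 0.015488) = 1/5.6928 = 0.1757
[CO3²⁻] = α₂ × DIC = 0.1757 × 1.77 = 0.311 mmol/kg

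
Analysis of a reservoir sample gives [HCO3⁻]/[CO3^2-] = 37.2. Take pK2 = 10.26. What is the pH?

pH = 8.69

From K2 = [H⁺][CO3^2-]/[HCO3⁻]:  pH = pK2 − log₁₀([HCO3⁻]/[CO3^2-])
log₁₀(37.2) = +1.571
pH = 10.26 − (+1.571) = 8.69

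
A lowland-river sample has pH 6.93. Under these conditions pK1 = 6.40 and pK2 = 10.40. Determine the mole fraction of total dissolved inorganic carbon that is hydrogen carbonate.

α₁ = 1 / (1 + [H⁺]/K1 + K2/[H⁺]) = 1 / (1 + 10^-0.53 + 10^-3.47)
   = 1 / (1 + 0.29512 + 0.00033884) = 1/1.2955 = 0.7719

α₁ = 0.772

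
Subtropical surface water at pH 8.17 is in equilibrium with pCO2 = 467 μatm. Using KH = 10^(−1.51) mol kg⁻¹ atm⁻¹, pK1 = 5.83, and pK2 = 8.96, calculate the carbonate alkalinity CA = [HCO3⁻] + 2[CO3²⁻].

CA = 4.18 mmol/kg

[CO2*] = KH · pCO2 = 10^(−1.51) × 467×10^-6 = 1.443×10^-5 mol/kg
α₀ = 1/(1 + K1/[H⁺] + K1K2/[H⁺]²) = 1/(1 + 10^+2.34 + 10^+1.55) = 0.003918
DIC = [CO2*]/α₀ = 1.443×10^-5 / 0.003918 = 3.684 mmol/kg
CA = (α₁ + 2α₂)·DIC = (0.8571 + 2×0.1390) × 3.684 = 4.18 mmol/kg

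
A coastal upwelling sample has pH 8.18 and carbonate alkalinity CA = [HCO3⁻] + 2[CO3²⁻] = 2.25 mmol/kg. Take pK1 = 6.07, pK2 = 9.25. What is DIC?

CA = [HCO3⁻] + 2[CO3²⁻] = (α₁ + 2α₂)·DIC
At pH 8.18: [H⁺]/K1 = 10^-2.11 = 0.0077625, K2/[H⁺] = 10^-1.07 = 0.085114
α₁ = 1/(1 + 0.0077625 + 0.085114) = 1/1.0929 = 0.9150; α₂ = α₁·K2/[H⁺] = 0.07788
α₁ + 2α₂ = 1.0708
DIC = CA / (α₁ + 2α₂) = 2.25 / 1.0708 = 2.10 mmol/kg

DIC = 2.10 mmol/kg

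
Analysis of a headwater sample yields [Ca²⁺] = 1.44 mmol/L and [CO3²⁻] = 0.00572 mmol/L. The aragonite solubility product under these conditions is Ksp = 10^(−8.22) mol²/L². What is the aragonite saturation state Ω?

Ω = 1.37

Ksp = 10^(−8.22) = 6.026×10^-9
Ω = [Ca²⁺][CO3²⁻]/Ksp = (1.44×10^-3)(0.00572×10^-3) / 6.026×10^-9 = 1.37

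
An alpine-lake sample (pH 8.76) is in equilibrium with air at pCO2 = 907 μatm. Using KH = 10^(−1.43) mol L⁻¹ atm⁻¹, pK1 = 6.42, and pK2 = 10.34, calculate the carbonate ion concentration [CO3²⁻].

[CO3²⁻] = 0.194 mmol/L

[CO2*] = KH · pCO2 = 10^(−1.43) × 907×10^-6 = 3.370×10^-5 mol/L
α₀ = 1/(1 + K1/[H⁺] + K1K2/[H⁺]²) = 1/(1 + 10^+2.34 + 10^+0.76) = 0.004434
DIC = [CO2*]/α₀ = 3.370×10^-5 / 0.004434 = 7.600 mmol/L
[CO3²⁻] = α₂·DIC; α₂ = 0.02551, so [CO3²⁻] = 0.02551 × 7.600 = 0.194 mmol/L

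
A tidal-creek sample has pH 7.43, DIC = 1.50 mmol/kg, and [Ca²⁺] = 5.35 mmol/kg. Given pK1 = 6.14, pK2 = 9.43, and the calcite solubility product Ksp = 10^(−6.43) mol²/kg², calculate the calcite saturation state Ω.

α₂ = 1 / (1 + [H⁺]/K2 + [H⁺]²/(K1K2)) = 1 / (1 + 10^+2.00 + 10^+0.71)
   = 1 / (1 + 100.00 + 5.1286) = 1/106.13 = 0.009423
[CO3²⁻] = α₂ × DIC = 0.009423 × 1.50 = 0.01413 mmol/kg = 14.13 μmol/kg
Ksp = 10^(−6.43) = 3.715×10^-7
Ω = [Ca²⁺][CO3²⁻]/Ksp = (5.35×10^-3)(1.413×10^-5) / 3.715×10^-7 = 0.204

Ω = 0.204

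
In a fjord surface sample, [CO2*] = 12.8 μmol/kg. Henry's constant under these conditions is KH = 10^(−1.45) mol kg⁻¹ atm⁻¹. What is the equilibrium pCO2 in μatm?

KH = 10^(−1.45) = 3.548×10^-2 mol kg⁻¹ atm⁻¹
pCO2 = [CO2*]/KH = 12.8×10^-6 / 3.548×10^-2 = 3.61×10^-4 atm = 361 μatm

pCO2 = 361 μatm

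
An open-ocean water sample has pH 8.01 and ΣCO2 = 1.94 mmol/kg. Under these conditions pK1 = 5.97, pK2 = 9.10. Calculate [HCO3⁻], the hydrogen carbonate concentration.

[HCO3⁻] = 1.78 mmol/kg

α₁ = 1 / (1 + [H⁺]/K1 + K2/[H⁺]) = 1 / (1 + 10^-2.04 + 10^-1.09)
   = 1 / (1 + 0.0091201 + 0.081283) = 1/1.0904 = 0.9171
[HCO3⁻] = α₁ × DIC = 0.9171 × 1.94 = 1.78 mmol/kg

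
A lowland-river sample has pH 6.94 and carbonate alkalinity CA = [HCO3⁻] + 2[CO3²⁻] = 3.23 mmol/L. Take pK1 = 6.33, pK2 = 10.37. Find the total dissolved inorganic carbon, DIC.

DIC = 4.02 mmol/L

CA = [HCO3⁻] + 2[CO3²⁻] = (α₁ + 2α₂)·DIC
At pH 6.94: [H⁺]/K1 = 10^-0.61 = 0.24547, K2/[H⁺] = 10^-3.43 = 0.00037154
α₁ = 1/(1 + 0.24547 + 0.00037154) = 1/1.2458 = 0.8027; α₂ = α₁·K2/[H⁺] = 0.0002982
α₁ + 2α₂ = 0.8033
DIC = CA / (α₁ + 2α₂) = 3.23 / 0.8033 = 4.02 mmol/L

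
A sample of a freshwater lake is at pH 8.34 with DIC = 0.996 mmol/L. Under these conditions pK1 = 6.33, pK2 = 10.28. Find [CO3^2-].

[CO3²⁻] = 11.2 μmol/L

α₂ = 1 / (1 + [H⁺]/K2 + [H⁺]²/(K1K2)) = 1 / (1 + 10^+1.94 + 10^-0.07)
   = 1 / (1 + 87.096 + 0.85114) = 1/88.947 = 0.01124
[CO3²⁻] = α₂ × DIC = 0.01124 × 0.996 = 0.0112 mmol/L = 11.2 μmol/L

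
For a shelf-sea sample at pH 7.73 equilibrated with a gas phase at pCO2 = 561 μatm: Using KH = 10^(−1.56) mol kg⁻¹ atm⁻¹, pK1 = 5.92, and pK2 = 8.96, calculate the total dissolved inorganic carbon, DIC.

DIC = 1.07 mmol/kg

[CO2*] = KH · pCO2 = 10^(−1.56) × 561×10^-6 = 1.545×10^-5 mol/kg
α₀ = 1/(1 + K1/[H⁺] + K1K2/[H⁺]²) = 1/(1 + 10^+1.81 + 10^+0.58) = 0.01442
DIC = [CO2*]/α₀ = 1.545×10^-5 / 0.01442 = 1.07 mmol/kg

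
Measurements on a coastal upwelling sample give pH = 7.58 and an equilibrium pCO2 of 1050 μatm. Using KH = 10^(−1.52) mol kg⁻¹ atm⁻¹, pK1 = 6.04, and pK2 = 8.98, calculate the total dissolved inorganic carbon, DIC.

DIC = 1.17 mmol/kg

[CO2*] = KH · pCO2 = 10^(−1.52) × 1050×10^-6 = 3.171×10^-5 mol/kg
α₀ = 1/(1 + K1/[H⁺] + K1K2/[H⁺]²) = 1/(1 + 10^+1.54 + 10^+0.14) = 0.02699
DIC = [CO2*]/α₀ = 3.171×10^-5 / 0.02699 = 1.17 mmol/kg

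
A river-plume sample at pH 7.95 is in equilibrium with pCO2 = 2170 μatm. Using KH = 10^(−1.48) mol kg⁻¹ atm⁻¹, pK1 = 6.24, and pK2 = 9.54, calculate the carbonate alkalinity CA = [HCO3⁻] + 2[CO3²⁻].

[CO2*] = KH · pCO2 = 10^(−1.48) × 2170×10^-6 = 7.186×10^-5 mol/kg
α₀ = 1/(1 + K1/[H⁺] + K1K2/[H⁺]²) = 1/(1 + 10^+1.71 + 10^+0.12) = 0.01866
DIC = [CO2*]/α₀ = 7.186×10^-5 / 0.01866 = 3.852 mmol/kg
CA = (α₁ + 2α₂)·DIC = (0.9568 + 2×0.02459) × 3.852 = 3.87 mmol/kg

CA = 3.87 mmol/kg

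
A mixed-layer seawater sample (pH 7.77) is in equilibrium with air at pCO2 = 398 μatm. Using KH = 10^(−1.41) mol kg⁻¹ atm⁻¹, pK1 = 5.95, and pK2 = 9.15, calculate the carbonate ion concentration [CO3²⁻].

[CO3²⁻] = 0.0426 mmol/kg

[CO2*] = KH · pCO2 = 10^(−1.41) × 398×10^-6 = 1.548×10^-5 mol/kg
α₀ = 1/(1 + K1/[H⁺] + K1K2/[H⁺]²) = 1/(1 + 10^+1.82 + 10^+0.44) = 0.01432
DIC = [CO2*]/α₀ = 1.548×10^-5 / 0.01432 = 1.081 mmol/kg
[CO3²⁻] = α₂·DIC; α₂ = 0.03945, so [CO3²⁻] = 0.03945 × 1.081 = 0.0426 mmol/kg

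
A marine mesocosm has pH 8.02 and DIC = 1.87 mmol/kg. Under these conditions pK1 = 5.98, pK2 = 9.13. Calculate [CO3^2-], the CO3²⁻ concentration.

α₂ = 1 / (1 + [H⁺]/K2 + [H⁺]²/(K1K2)) = 1 / (1 + 10^+1.11 + 10^-0.93)
   = 1 / (1 + 12.882 + 0.11749) = 1/14.000 = 0.07143
[CO3²⁻] = α₂ × DIC = 0.07143 × 1.87 = 0.134 mmol/kg

[CO3²⁻] = 0.134 mmol/kg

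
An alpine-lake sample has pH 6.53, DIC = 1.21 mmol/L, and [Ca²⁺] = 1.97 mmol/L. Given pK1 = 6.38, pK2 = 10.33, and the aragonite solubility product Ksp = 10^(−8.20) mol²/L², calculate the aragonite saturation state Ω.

Ω = 0.0351

α₂ = 1 / (1 + [H⁺]/K2 + [H⁺]²/(K1K2)) = 1 / (1 + 10^+3.80 + 10^+3.65)
   = 1 / (1 + 6309.6 + 4466.8) = 1/1.0777×10^4 = 9.279×10^-5
[CO3²⁻] = α₂ × DIC = 9.279×10^-5 × 1.21 = 0.0001123 mmol/L = 0.1123 μmol/L
Ksp = 10^(−8.20) = 6.310×10^-9
Ω = [Ca²⁺][CO3²⁻]/Ksp = (1.97×10^-3)(1.123×10^-7) / 6.310×10^-9 = 0.0351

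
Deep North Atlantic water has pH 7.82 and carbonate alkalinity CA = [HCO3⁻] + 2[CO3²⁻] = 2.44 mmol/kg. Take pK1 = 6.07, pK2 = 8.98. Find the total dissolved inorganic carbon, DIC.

CA = [HCO3⁻] + 2[CO3²⁻] = (α₁ + 2α₂)·DIC
At pH 7.82: [H⁺]/K1 = 10^-1.75 = 0.017783, K2/[H⁺] = 10^-1.16 = 0.069183
α₁ = 1/(1 + 0.017783 + 0.069183) = 1/1.0870 = 0.9200; α₂ = α₁·K2/[H⁺] = 0.06365
α₁ + 2α₂ = 1.0473
DIC = CA / (α₁ + 2α₂) = 2.44 / 1.0473 = 2.33 mmol/kg

DIC = 2.33 mmol/kg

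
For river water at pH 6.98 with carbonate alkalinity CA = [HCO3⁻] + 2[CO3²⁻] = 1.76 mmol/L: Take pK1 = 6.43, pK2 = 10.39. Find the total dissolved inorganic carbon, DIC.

DIC = 2.25 mmol/L

CA = [HCO3⁻] + 2[CO3²⁻] = (α₁ + 2α₂)·DIC
At pH 6.98: [H⁺]/K1 = 10^-0.55 = 0.28184, K2/[H⁺] = 10^-3.41 = 0.00038905
α₁ = 1/(1 + 0.28184 + 0.00038905) = 1/1.2822 = 0.7799; α₂ = α₁·K2/[H⁺] = 0.0003034
α₁ + 2α₂ = 0.7805
DIC = CA / (α₁ + 2α₂) = 1.76 / 0.7805 = 2.25 mmol/L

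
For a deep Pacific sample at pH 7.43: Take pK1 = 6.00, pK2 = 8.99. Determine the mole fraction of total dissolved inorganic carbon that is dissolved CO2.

α₀ = 0.0349

α₀ = 1 / (1 + K1/[H⁺] + K1K2/[H⁺]²) = 1 / (1 + 10^+1.43 + 10^-0.13)
   = 1 / (1 + 26.915 + 0.74131) = 1/28.657 = 0.03490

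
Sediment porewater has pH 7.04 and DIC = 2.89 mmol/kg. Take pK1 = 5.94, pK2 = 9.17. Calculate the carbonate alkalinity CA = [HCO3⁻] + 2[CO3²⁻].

CA = [HCO3⁻] + 2[CO3²⁻] = (α₁ + 2α₂)·DIC
At pH 7.04: [H⁺]/K1 = 10^-1.10 = 0.079433, K2/[H⁺] = 10^-2.13 = 0.0074131
α₁ = 1/(1 + 0.079433 + 0.0074131) = 1/1.0868 = 0.9201; α₂ = α₁·K2/[H⁺] = 0.006821
α₁ + 2α₂ = 0.9337
CA = 0.9337 × 2.89 = 2.70 mmol/kg

CA = 2.70 mmol/kg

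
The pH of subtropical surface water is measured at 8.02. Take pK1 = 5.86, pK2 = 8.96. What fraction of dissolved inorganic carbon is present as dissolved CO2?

α₀ = 0.00617

α₀ = 1 / (1 + K1/[H⁺] + K1K2/[H⁺]²) = 1 / (1 + 10^+2.16 + 10^+1.22)
   = 1 / (1 + 144.54 + 16.596) = 1/162.14 = 0.006168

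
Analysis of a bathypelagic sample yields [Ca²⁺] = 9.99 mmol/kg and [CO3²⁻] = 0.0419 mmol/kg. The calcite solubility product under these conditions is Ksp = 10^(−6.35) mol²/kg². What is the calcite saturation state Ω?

Ksp = 10^(−6.35) = 4.467×10^-7
Ω = [Ca²⁺][CO3²⁻]/Ksp = (9.99×10^-3)(0.0419×10^-3) / 4.467×10^-7 = 0.937

Ω = 0.937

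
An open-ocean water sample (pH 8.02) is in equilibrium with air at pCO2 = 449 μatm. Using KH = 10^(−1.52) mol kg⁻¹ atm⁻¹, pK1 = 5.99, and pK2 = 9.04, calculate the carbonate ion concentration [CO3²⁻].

[CO2*] = KH · pCO2 = 10^(−1.52) × 449×10^-6 = 1.356×10^-5 mol/kg
α₀ = 1/(1 + K1/[H⁺] + K1K2/[H⁺]²) = 1/(1 + 10^+2.03 + 10^+1.01) = 0.008447
DIC = [CO2*]/α₀ = 1.356×10^-5 / 0.008447 = 1.605 mmol/kg
[CO3²⁻] = α₂·DIC; α₂ = 0.08644, so [CO3²⁻] = 0.08644 × 1.605 = 0.139 mmol/kg

[CO3²⁻] = 0.139 mmol/kg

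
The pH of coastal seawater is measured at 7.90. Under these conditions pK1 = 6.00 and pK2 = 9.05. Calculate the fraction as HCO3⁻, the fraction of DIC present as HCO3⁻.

α₁ = 1 / (1 + [H⁺]/K1 + K2/[H⁺]) = 1 / (1 + 10^-1.90 + 10^-1.15)
   = 1 / (1 + 0.012589 + 0.070795) = 1/1.0834 = 0.9230

α₁ = 0.923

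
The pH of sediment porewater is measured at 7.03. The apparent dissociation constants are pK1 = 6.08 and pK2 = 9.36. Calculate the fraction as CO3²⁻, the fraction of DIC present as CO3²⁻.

α₂ = 1 / (1 + [H⁺]/K2 + [H⁺]²/(K1K2)) = 1 / (1 + 10^+2.33 + 10^+1.38)
   = 1 / (1 + 213.80 + 23.988) = 1/238.78 = 0.004188

α₂ = 0.00419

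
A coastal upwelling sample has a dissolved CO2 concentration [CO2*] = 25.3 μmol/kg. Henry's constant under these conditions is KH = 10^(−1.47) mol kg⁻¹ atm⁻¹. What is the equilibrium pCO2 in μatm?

pCO2 = 747 μatm

KH = 10^(−1.47) = 3.388×10^-2 mol kg⁻¹ atm⁻¹
pCO2 = [CO2*]/KH = 25.3×10^-6 / 3.388×10^-2 = 7.47×10^-4 atm = 747 μatm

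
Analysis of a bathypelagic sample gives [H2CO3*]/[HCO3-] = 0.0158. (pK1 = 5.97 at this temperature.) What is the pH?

pH = 7.77

From K1 = [H⁺][HCO3-]/[H2CO3*]:  pH = pK1 − log₁₀([H2CO3*]/[HCO3-])
log₁₀(0.0158) = -1.801
pH = 5.97 − (-1.801) = 7.77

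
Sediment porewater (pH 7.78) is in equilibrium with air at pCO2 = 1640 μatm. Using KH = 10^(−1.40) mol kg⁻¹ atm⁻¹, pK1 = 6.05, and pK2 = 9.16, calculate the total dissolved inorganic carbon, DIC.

DIC = 3.72 mmol/kg

[CO2*] = KH · pCO2 = 10^(−1.40) × 1640×10^-6 = 6.529×10^-5 mol/kg
α₀ = 1/(1 + K1/[H⁺] + K1K2/[H⁺]²) = 1/(1 + 10^+1.73 + 10^+0.35) = 0.01756
DIC = [CO2*]/α₀ = 6.529×10^-5 / 0.01756 = 3.72 mmol/kg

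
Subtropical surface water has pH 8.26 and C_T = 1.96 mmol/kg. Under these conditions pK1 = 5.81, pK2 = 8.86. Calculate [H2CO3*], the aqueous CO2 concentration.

[CO2*] = 5.54 μmol/kg

α₀ = 1 / (1 + K1/[H⁺] + K1K2/[H⁺]²) = 1 / (1 + 10^+2.45 + 10^+1.85)
   = 1 / (1 + 281.84 + 70.795) = 1/353.63 = 0.002828
[CO2*] = α₀ × DIC = 0.002828 × 1.96 = 0.00554 mmol/kg = 5.54 μmol/kg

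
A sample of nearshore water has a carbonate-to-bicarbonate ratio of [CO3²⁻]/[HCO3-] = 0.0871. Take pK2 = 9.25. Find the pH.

From K2 = [H⁺][CO3²⁻]/[HCO3-]:  pH = pK2 + log₁₀([CO3²⁻]/[HCO3-])
log₁₀(0.0871) = -1.060
pH = 9.25 + (-1.060) = 8.19

pH = 8.19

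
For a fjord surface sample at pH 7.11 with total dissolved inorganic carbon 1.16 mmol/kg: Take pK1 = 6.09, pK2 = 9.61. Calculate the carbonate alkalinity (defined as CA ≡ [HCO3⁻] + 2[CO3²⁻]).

CA = 1.06 mmol/kg

CA = [HCO3⁻] + 2[CO3²⁻] = (α₁ + 2α₂)·DIC
At pH 7.11: [H⁺]/K1 = 10^-1.02 = 0.095499, K2/[H⁺] = 10^-2.50 = 0.0031623
α₁ = 1/(1 + 0.095499 + 0.0031623) = 1/1.0987 = 0.9102; α₂ = α₁·K2/[H⁺] = 0.002878
α₁ + 2α₂ = 0.9160
CA = 0.9160 × 1.16 = 1.06 mmol/kg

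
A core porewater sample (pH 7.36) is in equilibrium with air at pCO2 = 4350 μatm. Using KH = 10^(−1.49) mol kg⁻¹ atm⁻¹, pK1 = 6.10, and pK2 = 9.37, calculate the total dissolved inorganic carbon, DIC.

[CO2*] = KH · pCO2 = 10^(−1.49) × 4350×10^-6 = 1.408×10^-4 mol/kg
α₀ = 1/(1 + K1/[H⁺] + K1K2/[H⁺]²) = 1/(1 + 10^+1.26 + 10^-0.75) = 0.05161
DIC = [CO2*]/α₀ = 1.408×10^-4 / 0.05161 = 2.73 mmol/kg

DIC = 2.73 mmol/kg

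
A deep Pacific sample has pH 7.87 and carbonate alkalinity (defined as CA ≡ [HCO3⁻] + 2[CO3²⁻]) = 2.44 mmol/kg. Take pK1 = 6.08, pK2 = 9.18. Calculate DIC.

DIC = 2.37 mmol/kg

CA = [HCO3⁻] + 2[CO3²⁻] = (α₁ + 2α₂)·DIC
At pH 7.87: [H⁺]/K1 = 10^-1.79 = 0.016218, K2/[H⁺] = 10^-1.31 = 0.048978
α₁ = 1/(1 + 0.016218 + 0.048978) = 1/1.0652 = 0.9388; α₂ = α₁·K2/[H⁺] = 0.04598
α₁ + 2α₂ = 1.0308
DIC = CA / (α₁ + 2α₂) = 2.44 / 1.0308 = 2.37 mmol/kg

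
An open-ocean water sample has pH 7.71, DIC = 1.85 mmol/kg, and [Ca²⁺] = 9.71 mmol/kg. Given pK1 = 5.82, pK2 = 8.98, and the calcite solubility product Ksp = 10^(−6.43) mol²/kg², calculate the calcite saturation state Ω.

α₂ = 1 / (1 + [H⁺]/K2 + [H⁺]²/(K1K2)) = 1 / (1 + 10^+1.27 + 10^-0.62)
   = 1 / (1 + 18.621 + 0.23988) = 1/19.861 = 0.05035
[CO3²⁻] = α₂ × DIC = 0.05035 × 1.85 = 0.09315 mmol/kg
Ksp = 10^(−6.43) = 3.715×10^-7
Ω = [Ca²⁺][CO3²⁻]/Ksp = (9.71×10^-3)(9.315×10^-5) / 3.715×10^-7 = 2.43

Ω = 2.43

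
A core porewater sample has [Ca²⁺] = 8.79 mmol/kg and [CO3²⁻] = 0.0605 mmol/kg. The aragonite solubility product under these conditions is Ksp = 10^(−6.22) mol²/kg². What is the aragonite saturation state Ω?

Ksp = 10^(−6.22) = 6.026×10^-7
Ω = [Ca²⁺][CO3²⁻]/Ksp = (8.79×10^-3)(0.0605×10^-3) / 6.026×10^-7 = 0.883

Ω = 0.883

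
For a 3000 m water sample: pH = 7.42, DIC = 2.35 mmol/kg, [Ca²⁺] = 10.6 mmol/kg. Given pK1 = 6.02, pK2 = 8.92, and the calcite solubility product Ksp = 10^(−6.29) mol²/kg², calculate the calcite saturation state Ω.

Ω = 1.43

α₂ = 1 / (1 + [H⁺]/K2 + [H⁺]²/(K1K2)) = 1 / (1 + 10^+1.50 + 10^+0.10)
   = 1 / (1 + 31.623 + 1.2589) = 1/33.882 = 0.02951
[CO3²⁻] = α₂ × DIC = 0.02951 × 2.35 = 0.06936 mmol/kg
Ksp = 10^(−6.29) = 5.129×10^-7
Ω = [Ca²⁺][CO3²⁻]/Ksp = (10.6×10^-3)(6.936×10^-5) / 5.129×10^-7 = 1.43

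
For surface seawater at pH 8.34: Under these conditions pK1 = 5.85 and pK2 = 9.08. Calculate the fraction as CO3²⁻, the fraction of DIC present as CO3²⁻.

α₂ = 0.154

α₂ = 1 / (1 + [H⁺]/K2 + [H⁺]²/(K1K2)) = 1 / (1 + 10^+0.74 + 10^-1.75)
   = 1 / (1 + 5.4954 + 0.017783) = 1/6.5132 = 0.1535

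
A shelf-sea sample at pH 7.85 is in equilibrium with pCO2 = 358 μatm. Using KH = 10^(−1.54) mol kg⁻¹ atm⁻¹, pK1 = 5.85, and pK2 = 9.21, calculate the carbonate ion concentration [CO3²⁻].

[CO2*] = KH · pCO2 = 10^(−1.54) × 358×10^-6 = 1.032×10^-5 mol/kg
α₀ = 1/(1 + K1/[H⁺] + K1K2/[H⁺]²) = 1/(1 + 10^+2.00 + 10^+0.64) = 0.009491
DIC = [CO2*]/α₀ = 1.032×10^-5 / 0.009491 = 1.088 mmol/kg
[CO3²⁻] = α₂·DIC; α₂ = 0.04143, so [CO3²⁻] = 0.04143 × 1.088 = 0.0451 mmol/kg

[CO3²⁻] = 0.0451 mmol/kg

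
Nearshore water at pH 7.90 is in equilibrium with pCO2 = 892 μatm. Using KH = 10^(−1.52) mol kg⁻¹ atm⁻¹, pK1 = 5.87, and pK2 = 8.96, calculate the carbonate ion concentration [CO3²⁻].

[CO2*] = KH · pCO2 = 10^(−1.52) × 892×10^-6 = 2.694×10^-5 mol/kg
α₀ = 1/(1 + K1/[H⁺] + K1K2/[H⁺]²) = 1/(1 + 10^+2.03 + 10^+0.97) = 0.008512
DIC = [CO2*]/α₀ = 2.694×10^-5 / 0.008512 = 3.165 mmol/kg
[CO3²⁻] = α₂·DIC; α₂ = 0.07944, so [CO3²⁻] = 0.07944 × 3.165 = 0.251 mmol/kg

[CO3²⁻] = 0.251 mmol/kg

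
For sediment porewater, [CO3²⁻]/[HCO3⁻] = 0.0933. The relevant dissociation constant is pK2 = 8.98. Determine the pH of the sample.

pH = 7.95

From K2 = [H⁺][CO3²⁻]/[HCO3⁻]:  pH = pK2 + log₁₀([CO3²⁻]/[HCO3⁻])
log₁₀(0.0933) = -1.030
pH = 8.98 + (-1.030) = 7.95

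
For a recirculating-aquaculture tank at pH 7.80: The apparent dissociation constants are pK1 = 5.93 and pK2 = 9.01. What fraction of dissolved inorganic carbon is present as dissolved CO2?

α₀ = 0.0125

α₀ = 1 / (1 + K1/[H⁺] + K1K2/[H⁺]²) = 1 / (1 + 10^+1.87 + 10^+0.66)
   = 1 / (1 + 74.131 + 4.5709) = 1/79.702 = 0.01255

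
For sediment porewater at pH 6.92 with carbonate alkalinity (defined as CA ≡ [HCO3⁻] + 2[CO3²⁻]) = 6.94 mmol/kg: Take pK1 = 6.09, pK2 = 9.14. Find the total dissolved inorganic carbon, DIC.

CA = [HCO3⁻] + 2[CO3²⁻] = (α₁ + 2α₂)·DIC
At pH 6.92: [H⁺]/K1 = 10^-0.83 = 0.14791, K2/[H⁺] = 10^-2.22 = 0.0060256
α₁ = 1/(1 + 0.14791 + 0.0060256) = 1/1.1539 = 0.8666; α₂ = α₁·K2/[H⁺] = 0.005222
α₁ + 2α₂ = 0.8770
DIC = CA / (α₁ + 2α₂) = 6.94 / 0.8770 = 7.91 mmol/kg

DIC = 7.91 mmol/kg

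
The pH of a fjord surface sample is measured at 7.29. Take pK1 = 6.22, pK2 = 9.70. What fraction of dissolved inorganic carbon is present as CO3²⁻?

α₂ = 1 / (1 + [H⁺]/K2 + [H⁺]²/(K1K2)) = 1 / (1 + 10^+2.41 + 10^+1.34)
   = 1 / (1 + 257.04 + 21.878) = 1/279.92 = 0.003572

α₂ = 0.00357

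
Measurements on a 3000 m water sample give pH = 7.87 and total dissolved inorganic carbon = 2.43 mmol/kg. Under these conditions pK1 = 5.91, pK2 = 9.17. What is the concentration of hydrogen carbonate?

[HCO3⁻] = 2.29 mmol/kg

α₁ = 1 / (1 + [H⁺]/K1 + K2/[H⁺]) = 1 / (1 + 10^-1.96 + 10^-1.30)
   = 1 / (1 + 0.010965 + 0.050119) = 1/1.0611 = 0.9424
[HCO3⁻] = α₁ × DIC = 0.9424 × 2.43 = 2.29 mmol/kg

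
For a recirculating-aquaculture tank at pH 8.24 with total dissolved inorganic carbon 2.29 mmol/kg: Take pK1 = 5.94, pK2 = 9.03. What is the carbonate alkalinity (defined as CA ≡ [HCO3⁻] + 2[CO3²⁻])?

CA = 2.60 mmol/kg

CA = [HCO3⁻] + 2[CO3²⁻] = (α₁ + 2α₂)·DIC
At pH 8.24: [H⁺]/K1 = 10^-2.30 = 0.0050119, K2/[H⁺] = 10^-0.79 = 0.16218
α₁ = 1/(1 + 0.0050119 + 0.16218) = 1/1.1672 = 0.8568; α₂ = α₁·K2/[H⁺] = 0.1389
α₁ + 2α₂ = 1.1347
CA = 1.1347 × 2.29 = 2.60 mmol/kg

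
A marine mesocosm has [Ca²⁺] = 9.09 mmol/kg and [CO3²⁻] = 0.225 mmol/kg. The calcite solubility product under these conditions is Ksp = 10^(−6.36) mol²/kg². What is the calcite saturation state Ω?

Ω = 4.69

Ksp = 10^(−6.36) = 4.365×10^-7
Ω = [Ca²⁺][CO3²⁻]/Ksp = (9.09×10^-3)(0.225×10^-3) / 4.365×10^-7 = 4.69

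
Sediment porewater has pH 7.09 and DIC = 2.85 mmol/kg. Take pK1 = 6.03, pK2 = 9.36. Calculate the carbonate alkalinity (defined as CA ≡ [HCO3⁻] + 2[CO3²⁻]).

CA = 2.64 mmol/kg

CA = [HCO3⁻] + 2[CO3²⁻] = (α₁ + 2α₂)·DIC
At pH 7.09: [H⁺]/K1 = 10^-1.06 = 0.087096, K2/[H⁺] = 10^-2.27 = 0.0053703
α₁ = 1/(1 + 0.087096 + 0.0053703) = 1/1.0925 = 0.9154; α₂ = α₁·K2/[H⁺] = 0.004916
α₁ + 2α₂ = 0.9252
CA = 0.9252 × 2.85 = 2.64 mmol/kg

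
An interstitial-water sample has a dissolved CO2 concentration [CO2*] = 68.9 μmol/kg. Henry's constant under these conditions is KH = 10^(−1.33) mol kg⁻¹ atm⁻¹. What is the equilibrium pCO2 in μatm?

KH = 10^(−1.33) = 4.677×10^-2 mol kg⁻¹ atm⁻¹
pCO2 = [CO2*]/KH = 68.9×10^-6 / 4.677×10^-2 = 1.47×10^-3 atm = 1470 μatm

pCO2 = 1470 μatm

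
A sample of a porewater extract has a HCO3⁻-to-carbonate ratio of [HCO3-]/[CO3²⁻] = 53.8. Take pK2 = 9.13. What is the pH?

pH = 7.40

From K2 = [H⁺][CO3²⁻]/[HCO3-]:  pH = pK2 − log₁₀([HCO3-]/[CO3²⁻])
log₁₀(53.8) = +1.731
pH = 9.13 − (+1.731) = 7.40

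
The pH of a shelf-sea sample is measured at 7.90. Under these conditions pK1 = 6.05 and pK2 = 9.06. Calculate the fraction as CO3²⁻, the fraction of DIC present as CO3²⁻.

α₂ = 1 / (1 + [H⁺]/K2 + [H⁺]²/(K1K2)) = 1 / (1 + 10^+1.16 + 10^-0.69)
   = 1 / (1 + 14.454 + 0.20417) = 1/15.659 = 0.06386

α₂ = 0.0639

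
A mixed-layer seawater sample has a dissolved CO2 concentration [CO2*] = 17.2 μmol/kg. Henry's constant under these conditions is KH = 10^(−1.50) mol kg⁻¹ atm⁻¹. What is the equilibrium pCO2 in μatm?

KH = 10^(−1.50) = 3.162×10^-2 mol kg⁻¹ atm⁻¹
pCO2 = [CO2*]/KH = 17.2×10^-6 / 3.162×10^-2 = 5.44×10^-4 atm = 544 μatm

pCO2 = 544 μatm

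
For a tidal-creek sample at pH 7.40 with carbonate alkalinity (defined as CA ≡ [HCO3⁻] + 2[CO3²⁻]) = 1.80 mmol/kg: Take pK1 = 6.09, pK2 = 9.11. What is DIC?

CA = [HCO3⁻] + 2[CO3²⁻] = (α₁ + 2α₂)·DIC
At pH 7.40: [H⁺]/K1 = 10^-1.31 = 0.048978, K2/[H⁺] = 10^-1.71 = 0.019498
α₁ = 1/(1 + 0.048978 + 0.019498) = 1/1.0685 = 0.9359; α₂ = α₁·K2/[H⁺] = 0.01825
α₁ + 2α₂ = 0.9724
DIC = CA / (α₁ + 2α₂) = 1.80 / 0.9724 = 1.85 mmol/kg

DIC = 1.85 mmol/kg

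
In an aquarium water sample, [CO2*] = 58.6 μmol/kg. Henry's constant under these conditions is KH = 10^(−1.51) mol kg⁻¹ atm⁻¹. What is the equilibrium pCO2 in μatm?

pCO2 = 1900 μatm

KH = 10^(−1.51) = 3.090×10^-2 mol kg⁻¹ atm⁻¹
pCO2 = [CO2*]/KH = 58.6×10^-6 / 3.090×10^-2 = 1.90×10^-3 atm = 1900 μatm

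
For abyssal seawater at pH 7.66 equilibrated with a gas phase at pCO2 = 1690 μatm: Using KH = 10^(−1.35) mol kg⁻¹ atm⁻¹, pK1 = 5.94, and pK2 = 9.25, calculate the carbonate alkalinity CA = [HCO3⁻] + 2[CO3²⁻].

CA = 4.17 mmol/kg

[CO2*] = KH · pCO2 = 10^(−1.35) × 1690×10^-6 = 7.549×10^-5 mol/kg
α₀ = 1/(1 + K1/[H⁺] + K1K2/[H⁺]²) = 1/(1 + 10^+1.72 + 10^+0.13) = 0.01824
DIC = [CO2*]/α₀ = 7.549×10^-5 / 0.01824 = 4.139 mmol/kg
CA = (α₁ + 2α₂)·DIC = (0.9572 + 2×0.02460) × 4.139 = 4.17 mmol/kg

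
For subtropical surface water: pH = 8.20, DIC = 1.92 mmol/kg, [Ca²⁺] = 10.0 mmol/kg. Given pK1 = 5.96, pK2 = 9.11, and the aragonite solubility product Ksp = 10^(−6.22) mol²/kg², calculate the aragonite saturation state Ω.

α₂ = 1 / (1 + [H⁺]/K2 + [H⁺]²/(K1K2)) = 1 / (1 + 10^+0.91 + 10^-1.33)
   = 1 / (1 + 8.1283 + 0.046774) = 1/9.1751 = 0.1090
[CO3²⁻] = α₂ × DIC = 0.1090 × 1.92 = 0.2093 mmol/kg
Ksp = 10^(−6.22) = 6.026×10^-7
Ω = [Ca²⁺][CO3²⁻]/Ksp = (10.0×10^-3)(2.093×10^-4) / 6.026×10^-7 = 3.47

Ω = 3.47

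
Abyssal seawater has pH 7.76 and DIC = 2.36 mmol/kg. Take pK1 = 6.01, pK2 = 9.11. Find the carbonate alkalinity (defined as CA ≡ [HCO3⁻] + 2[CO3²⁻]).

CA = [HCO3⁻] + 2[CO3²⁻] = (α₁ + 2α₂)·DIC
At pH 7.76: [H⁺]/K1 = 10^-1.75 = 0.017783, K2/[H⁺] = 10^-1.35 = 0.044668
α₁ = 1/(1 + 0.017783 + 0.044668) = 1/1.0625 = 0.9412; α₂ = α₁·K2/[H⁺] = 0.04204
α₁ + 2α₂ = 1.0253
CA = 1.0253 × 2.36 = 2.42 mmol/kg

CA = 2.42 mmol/kg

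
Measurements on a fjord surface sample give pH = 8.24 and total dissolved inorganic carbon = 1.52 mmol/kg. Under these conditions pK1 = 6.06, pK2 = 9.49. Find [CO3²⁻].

[CO3²⁻] = 0.0804 mmol/kg

α₂ = 1 / (1 + [H⁺]/K2 + [H⁺]²/(K1K2)) = 1 / (1 + 10^+1.25 + 10^-0.93)
   = 1 / (1 + 17.783 + 0.11749) = 1/18.900 = 0.05291
[CO3²⁻] = α₂ × DIC = 0.05291 × 1.52 = 0.0804 mmol/kg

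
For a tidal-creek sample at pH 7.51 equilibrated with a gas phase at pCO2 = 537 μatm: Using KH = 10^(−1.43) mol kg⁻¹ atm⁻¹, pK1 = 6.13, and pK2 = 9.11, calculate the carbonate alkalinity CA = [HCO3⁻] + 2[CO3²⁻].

CA = 0.503 mmol/kg

[CO2*] = KH · pCO2 = 10^(−1.43) × 537×10^-6 = 1.995×10^-5 mol/kg
α₀ = 1/(1 + K1/[H⁺] + K1K2/[H⁺]²) = 1/(1 + 10^+1.38 + 10^-0.22) = 0.03908
DIC = [CO2*]/α₀ = 1.995×10^-5 / 0.03908 = 0.5106 mmol/kg
CA = (α₁ + 2α₂)·DIC = (0.9374 + 2×0.02355) × 0.5106 = 0.503 mmol/kg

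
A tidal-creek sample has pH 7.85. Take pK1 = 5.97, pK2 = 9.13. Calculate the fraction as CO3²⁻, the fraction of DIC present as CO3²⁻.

α₂ = 1 / (1 + [H⁺]/K2 + [H⁺]²/(K1K2)) = 1 / (1 + 10^+1.28 + 10^-0.60)
   = 1 / (1 + 19.055 + 0.25119) = 1/20.306 = 0.04925

α₂ = 0.0492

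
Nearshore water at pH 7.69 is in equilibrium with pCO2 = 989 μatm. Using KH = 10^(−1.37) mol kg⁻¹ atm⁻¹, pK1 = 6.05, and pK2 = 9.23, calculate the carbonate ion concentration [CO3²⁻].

[CO2*] = KH · pCO2 = 10^(−1.37) × 989×10^-6 = 4.219×10^-5 mol/kg
α₀ = 1/(1 + K1/[H⁺] + K1K2/[H⁺]²) = 1/(1 + 10^+1.64 + 10^+0.10) = 0.02178
DIC = [CO2*]/α₀ = 4.219×10^-5 / 0.02178 = 1.937 mmol/kg
[CO3²⁻] = α₂·DIC; α₂ = 0.02742, so [CO3²⁻] = 0.02742 × 1.937 = 0.0531 mmol/kg

[CO3²⁻] = 0.0531 mmol/kg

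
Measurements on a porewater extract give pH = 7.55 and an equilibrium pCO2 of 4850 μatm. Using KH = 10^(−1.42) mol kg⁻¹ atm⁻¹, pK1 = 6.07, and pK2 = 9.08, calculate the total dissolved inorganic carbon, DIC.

DIC = 5.92 mmol/kg

[CO2*] = KH · pCO2 = 10^(−1.42) × 4850×10^-6 = 1.844×10^-4 mol/kg
α₀ = 1/(1 + K1/[H⁺] + K1K2/[H⁺]²) = 1/(1 + 10^+1.48 + 10^-0.05) = 0.03116
DIC = [CO2*]/α₀ = 1.844×10^-4 / 0.03116 = 5.92 mmol/kg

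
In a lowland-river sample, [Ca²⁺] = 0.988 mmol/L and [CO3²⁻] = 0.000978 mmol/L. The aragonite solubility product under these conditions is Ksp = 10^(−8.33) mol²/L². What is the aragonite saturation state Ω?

Ksp = 10^(−8.33) = 4.677×10^-9
Ω = [Ca²⁺][CO3²⁻]/Ksp = (0.988×10^-3)(0.000978×10^-3) / 4.677×10^-9 = 0.207

Ω = 0.207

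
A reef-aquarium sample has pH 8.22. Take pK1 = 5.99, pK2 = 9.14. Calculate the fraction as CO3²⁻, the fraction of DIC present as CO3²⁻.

α₂ = 1 / (1 + [H⁺]/K2 + [H⁺]²/(K1K2)) = 1 / (1 + 10^+0.92 + 10^-1.31)
   = 1 / (1 + 8.3176 + 0.048978) = 1/9.3666 = 0.1068

α₂ = 0.107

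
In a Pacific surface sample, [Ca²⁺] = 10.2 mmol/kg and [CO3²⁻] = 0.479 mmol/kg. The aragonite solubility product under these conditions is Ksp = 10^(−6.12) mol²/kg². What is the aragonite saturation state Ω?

Ksp = 10^(−6.12) = 7.586×10^-7
Ω = [Ca²⁺][CO3²⁻]/Ksp = (10.2×10^-3)(0.479×10^-3) / 7.586×10^-7 = 6.44

Ω = 6.44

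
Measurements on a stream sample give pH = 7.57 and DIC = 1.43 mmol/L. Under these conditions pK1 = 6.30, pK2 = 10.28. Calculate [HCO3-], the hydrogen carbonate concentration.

[HCO3⁻] = 1.35 mmol/L

α₁ = 1 / (1 + [H⁺]/K1 + K2/[H⁺]) = 1 / (1 + 10^-1.27 + 10^-2.71)
   = 1 / (1 + 0.053703 + 0.0019498) = 1/1.0557 = 0.9473
[HCO3⁻] = α₁ × DIC = 0.9473 × 1.43 = 1.35 mmol/L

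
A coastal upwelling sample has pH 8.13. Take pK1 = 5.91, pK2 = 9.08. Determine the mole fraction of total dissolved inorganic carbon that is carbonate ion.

α₂ = 1 / (1 + [H⁺]/K2 + [H⁺]²/(K1K2)) = 1 / (1 + 10^+0.95 + 10^-1.27)
   = 1 / (1 + 8.9125 + 0.053703) = 1/9.9662 = 0.1003

α₂ = 0.100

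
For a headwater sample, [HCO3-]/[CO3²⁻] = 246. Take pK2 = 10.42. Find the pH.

From K2 = [H⁺][CO3²⁻]/[HCO3-]:  pH = pK2 − log₁₀([HCO3-]/[CO3²⁻])
log₁₀(246) = +2.391
pH = 10.42 − (+2.391) = 8.03

pH = 8.03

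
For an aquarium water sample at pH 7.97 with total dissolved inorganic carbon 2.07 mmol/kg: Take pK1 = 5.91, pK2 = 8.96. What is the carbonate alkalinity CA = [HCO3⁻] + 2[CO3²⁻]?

CA = 2.24 mmol/kg

CA = [HCO3⁻] + 2[CO3²⁻] = (α₁ + 2α₂)·DIC
At pH 7.97: [H⁺]/K1 = 10^-2.06 = 0.0087096, K2/[H⁺] = 10^-0.99 = 0.10233
α₁ = 1/(1 + 0.0087096 + 0.10233) = 1/1.1110 = 0.9001; α₂ = α₁·K2/[H⁺] = 0.09210
α₁ + 2α₂ = 1.0843
CA = 1.0843 × 2.07 = 2.24 mmol/kg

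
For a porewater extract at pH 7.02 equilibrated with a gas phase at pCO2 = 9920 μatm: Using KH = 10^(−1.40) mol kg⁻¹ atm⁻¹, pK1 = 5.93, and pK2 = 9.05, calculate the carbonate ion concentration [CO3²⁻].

[CO3²⁻] = 0.0453 mmol/kg

[CO2*] = KH · pCO2 = 10^(−1.40) × 9920×10^-6 = 3.949×10^-4 mol/kg
α₀ = 1/(1 + K1/[H⁺] + K1K2/[H⁺]²) = 1/(1 + 10^+1.09 + 10^-0.94) = 0.07453
DIC = [CO2*]/α₀ = 3.949×10^-4 / 0.07453 = 5.299 mmol/kg
[CO3²⁻] = α₂·DIC; α₂ = 0.008557, so [CO3²⁻] = 0.008557 × 5.299 = 0.0453 mmol/kg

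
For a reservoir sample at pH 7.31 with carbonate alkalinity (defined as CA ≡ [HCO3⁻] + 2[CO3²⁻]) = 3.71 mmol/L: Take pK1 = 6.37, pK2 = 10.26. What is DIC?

CA = [HCO3⁻] + 2[CO3²⁻] = (α₁ + 2α₂)·DIC
At pH 7.31: [H⁺]/K1 = 10^-0.94 = 0.11482, K2/[H⁺] = 10^-2.95 = 0.0011220
α₁ = 1/(1 + 0.11482 + 0.0011220) = 1/1.1159 = 0.8961; α₂ = α₁·K2/[H⁺] = 0.001005
α₁ + 2α₂ = 0.8981
DIC = CA / (α₁ + 2α₂) = 3.71 / 0.8981 = 4.13 mmol/L

DIC = 4.13 mmol/L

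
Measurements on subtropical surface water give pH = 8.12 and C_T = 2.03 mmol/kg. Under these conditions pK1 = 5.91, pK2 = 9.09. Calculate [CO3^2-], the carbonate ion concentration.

α₂ = 1 / (1 + [H⁺]/K2 + [H⁺]²/(K1K2)) = 1 / (1 + 10^+0.97 + 10^-1.24)
   = 1 / (1 + 9.3325 + 0.057544) = 1/10.390 = 0.09625
[CO3²⁻] = α₂ × DIC = 0.09625 × 2.03 = 0.195 mmol/kg

[CO3²⁻] = 0.195 mmol/kg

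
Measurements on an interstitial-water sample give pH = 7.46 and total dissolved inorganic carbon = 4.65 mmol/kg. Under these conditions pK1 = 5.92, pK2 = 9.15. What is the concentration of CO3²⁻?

[CO3²⁻] = 0.0905 mmol/kg

α₂ = 1 / (1 + [H⁺]/K2 + [H⁺]²/(K1K2)) = 1 / (1 + 10^+1.69 + 10^+0.15)
   = 1 / (1 + 48.978 + 1.4125) = 1/51.390 = 0.01946
[CO3²⁻] = α₂ × DIC = 0.01946 × 4.65 = 0.0905 mmol/kg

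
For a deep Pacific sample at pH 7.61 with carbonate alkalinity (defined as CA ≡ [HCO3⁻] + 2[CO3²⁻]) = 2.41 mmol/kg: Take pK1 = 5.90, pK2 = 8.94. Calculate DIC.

CA = [HCO3⁻] + 2[CO3²⁻] = (α₁ + 2α₂)·DIC
At pH 7.61: [H⁺]/K1 = 10^-1.71 = 0.019498, K2/[H⁺] = 10^-1.33 = 0.046774
α₁ = 1/(1 + 0.019498 + 0.046774) = 1/1.0663 = 0.9378; α₂ = α₁·K2/[H⁺] = 0.04387
α₁ + 2α₂ = 1.0256
DIC = CA / (α₁ + 2α₂) = 2.41 / 1.0256 = 2.35 mmol/kg

DIC = 2.35 mmol/kg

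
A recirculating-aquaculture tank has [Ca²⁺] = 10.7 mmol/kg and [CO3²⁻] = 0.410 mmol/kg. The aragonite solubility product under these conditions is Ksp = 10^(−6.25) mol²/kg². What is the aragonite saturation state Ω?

Ω = 7.80

Ksp = 10^(−6.25) = 5.623×10^-7
Ω = [Ca²⁺][CO3²⁻]/Ksp = (10.7×10^-3)(0.410×10^-3) / 5.623×10^-7 = 7.80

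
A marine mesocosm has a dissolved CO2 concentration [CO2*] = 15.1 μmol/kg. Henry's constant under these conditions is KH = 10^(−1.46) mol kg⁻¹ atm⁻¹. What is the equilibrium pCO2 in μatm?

pCO2 = 435 μatm

KH = 10^(−1.46) = 3.467×10^-2 mol kg⁻¹ atm⁻¹
pCO2 = [CO2*]/KH = 15.1×10^-6 / 3.467×10^-2 = 4.35×10^-4 atm = 435 μatm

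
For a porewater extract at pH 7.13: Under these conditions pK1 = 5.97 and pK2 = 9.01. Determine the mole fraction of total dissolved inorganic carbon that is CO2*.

α₀ = 0.0639

α₀ = 1 / (1 + K1/[H⁺] + K1K2/[H⁺]²) = 1 / (1 + 10^+1.16 + 10^-0.72)
   = 1 / (1 + 14.454 + 0.19055) = 1/15.645 = 0.06392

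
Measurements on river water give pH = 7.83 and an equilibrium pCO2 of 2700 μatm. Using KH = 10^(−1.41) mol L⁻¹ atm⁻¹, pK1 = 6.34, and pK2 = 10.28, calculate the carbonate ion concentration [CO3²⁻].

[CO2*] = KH · pCO2 = 10^(−1.41) × 2700×10^-6 = 1.050×10^-4 mol/L
α₀ = 1/(1 + K1/[H⁺] + K1K2/[H⁺]²) = 1/(1 + 10^+1.49 + 10^-0.96) = 0.03124
DIC = [CO2*]/α₀ = 1.050×10^-4 / 0.03124 = 3.363 mmol/L
[CO3²⁻] = α₂·DIC; α₂ = 0.003425, so [CO3²⁻] = 0.003425 × 3.363 = 0.0115 mmol/L = 11.5 μmol/L

[CO3²⁻] = 11.5 μmol/L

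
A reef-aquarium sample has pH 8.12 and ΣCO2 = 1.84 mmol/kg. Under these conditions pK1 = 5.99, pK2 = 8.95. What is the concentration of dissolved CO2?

α₀ = 1 / (1 + K1/[H⁺] + K1K2/[H⁺]²) = 1 / (1 + 10^+2.13 + 10^+1.30)
   = 1 / (1 + 134.90 + 19.953) = 1/155.85 = 0.006416
[CO2*] = α₀ × DIC = 0.006416 × 1.84 = 0.0118 mmol/kg = 11.8 μmol/kg

[CO2*] = 11.8 μmol/kg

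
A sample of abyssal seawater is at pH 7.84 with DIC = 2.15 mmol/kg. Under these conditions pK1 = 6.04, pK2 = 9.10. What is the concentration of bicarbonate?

[HCO3⁻] = 2.01 mmol/kg

α₁ = 1 / (1 + [H⁺]/K1 + K2/[H⁺]) = 1 / (1 + 10^-1.80 + 10^-1.26)
   = 1 / (1 + 0.015849 + 0.054954) = 1/1.0708 = 0.9339
[HCO3⁻] = α₁ × DIC = 0.9339 × 2.15 = 2.01 mmol/kg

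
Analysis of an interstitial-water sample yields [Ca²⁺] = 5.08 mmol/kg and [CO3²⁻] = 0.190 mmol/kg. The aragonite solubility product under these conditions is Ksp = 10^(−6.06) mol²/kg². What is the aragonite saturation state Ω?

Ω = 1.11

Ksp = 10^(−6.06) = 8.710×10^-7
Ω = [Ca²⁺][CO3²⁻]/Ksp = (5.08×10^-3)(0.190×10^-3) / 8.710×10^-7 = 1.11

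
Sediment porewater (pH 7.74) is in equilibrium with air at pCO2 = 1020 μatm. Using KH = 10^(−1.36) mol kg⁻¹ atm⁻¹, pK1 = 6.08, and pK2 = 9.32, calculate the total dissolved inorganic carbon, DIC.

[CO2*] = KH · pCO2 = 10^(−1.36) × 1020×10^-6 = 4.452×10^-5 mol/kg
α₀ = 1/(1 + K1/[H⁺] + K1K2/[H⁺]²) = 1/(1 + 10^+1.66 + 10^+0.08) = 0.02087
DIC = [CO2*]/α₀ = 4.452×10^-5 / 0.02087 = 2.13 mmol/kg

DIC = 2.13 mmol/kg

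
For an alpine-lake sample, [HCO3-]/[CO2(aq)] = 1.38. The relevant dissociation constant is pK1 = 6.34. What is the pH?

From K1 = [H⁺][HCO3-]/[CO2(aq)]:  pH = pK1 + log₁₀([HCO3-]/[CO2(aq)])
log₁₀(1.38) = +0.140
pH = 6.34 + (+0.140) = 6.48

pH = 6.48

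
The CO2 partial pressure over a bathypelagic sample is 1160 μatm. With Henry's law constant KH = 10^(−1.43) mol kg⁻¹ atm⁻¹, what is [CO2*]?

KH = 10^(−1.43) = 3.715×10^-2 mol kg⁻¹ atm⁻¹
[CO2*] = KH · pCO2 = 3.715×10^-2 × 1160×10^-6 atm = 4.31×10^-5 mol/kg

[CO2*] = 43.1 μmol/kg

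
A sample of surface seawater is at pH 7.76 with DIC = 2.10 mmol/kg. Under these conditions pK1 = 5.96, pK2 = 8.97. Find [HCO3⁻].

[HCO3⁻] = 1.95 mmol/kg

α₁ = 1 / (1 + [H⁺]/K1 + K2/[H⁺]) = 1 / (1 + 10^-1.80 + 10^-1.21)
   = 1 / (1 + 0.015849 + 0.061660) = 1/1.0775 = 0.9281
[HCO3⁻] = α₁ × DIC = 0.9281 × 2.10 = 1.95 mmol/kg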